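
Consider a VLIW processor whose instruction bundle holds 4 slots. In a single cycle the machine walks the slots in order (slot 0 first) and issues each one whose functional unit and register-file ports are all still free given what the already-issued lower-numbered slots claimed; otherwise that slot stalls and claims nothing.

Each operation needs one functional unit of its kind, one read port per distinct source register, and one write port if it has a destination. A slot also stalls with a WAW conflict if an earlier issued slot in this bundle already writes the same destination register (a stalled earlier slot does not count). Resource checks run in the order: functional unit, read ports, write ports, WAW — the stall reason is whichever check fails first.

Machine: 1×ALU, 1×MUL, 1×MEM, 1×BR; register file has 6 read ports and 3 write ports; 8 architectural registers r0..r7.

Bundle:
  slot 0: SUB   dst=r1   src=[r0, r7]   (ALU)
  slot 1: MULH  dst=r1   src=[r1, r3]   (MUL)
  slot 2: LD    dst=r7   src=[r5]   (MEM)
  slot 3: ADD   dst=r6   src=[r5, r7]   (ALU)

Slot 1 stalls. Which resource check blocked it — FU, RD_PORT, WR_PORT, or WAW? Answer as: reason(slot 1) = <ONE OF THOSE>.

reason(slot 1) = WAW

#0 ALU src=r0,r7 dispatched  <A:0 Mu:1 Ld:1 B:1 rd:4 wr:2>
#1 MUL src=r1,r3 held:WAW  <A:0 Mu:1 Ld:1 B:1 rd:4 wr:2>
#2 MEM src=r5 dispatched  <A:0 Mu:1 Ld:0 B:1 rd:3 wr:1>
#3 ALU src=r5,r7 held:FU  <A:0 Mu:1 Ld:0 B:1 rd:3 wr:1>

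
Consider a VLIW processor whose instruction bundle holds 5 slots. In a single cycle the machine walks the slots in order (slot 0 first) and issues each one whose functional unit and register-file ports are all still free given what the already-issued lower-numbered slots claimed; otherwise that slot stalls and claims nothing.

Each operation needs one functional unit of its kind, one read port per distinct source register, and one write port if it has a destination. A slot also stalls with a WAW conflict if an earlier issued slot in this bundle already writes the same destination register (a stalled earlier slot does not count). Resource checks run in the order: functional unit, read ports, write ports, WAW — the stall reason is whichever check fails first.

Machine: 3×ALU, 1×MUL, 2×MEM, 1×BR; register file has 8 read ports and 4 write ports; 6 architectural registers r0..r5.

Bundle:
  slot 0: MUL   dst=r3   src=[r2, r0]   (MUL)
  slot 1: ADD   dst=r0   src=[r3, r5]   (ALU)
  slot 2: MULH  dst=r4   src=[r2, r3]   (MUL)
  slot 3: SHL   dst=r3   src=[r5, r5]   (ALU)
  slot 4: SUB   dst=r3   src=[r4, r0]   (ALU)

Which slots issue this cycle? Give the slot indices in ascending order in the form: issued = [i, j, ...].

(0) want 1×MUL +2rd +1wr — yes → AL3|MU0|ME2|BR1|rd6|wr3
(1) want 1×ALU +2rd +1wr — yes → AL2|MU0|ME2|BR1|rd4|wr2
(2) want 1×MUL +2rd +1wr — FU → AL2|MU0|ME2|BR1|rd4|wr2
(3) want 1×ALU +1rd +1wr — WAW → AL2|MU0|ME2|BR1|rd4|wr2
(4) want 1×ALU +2rd +1wr — WAW → AL2|MU0|ME2|BR1|rd4|wr2

issued = [0, 1]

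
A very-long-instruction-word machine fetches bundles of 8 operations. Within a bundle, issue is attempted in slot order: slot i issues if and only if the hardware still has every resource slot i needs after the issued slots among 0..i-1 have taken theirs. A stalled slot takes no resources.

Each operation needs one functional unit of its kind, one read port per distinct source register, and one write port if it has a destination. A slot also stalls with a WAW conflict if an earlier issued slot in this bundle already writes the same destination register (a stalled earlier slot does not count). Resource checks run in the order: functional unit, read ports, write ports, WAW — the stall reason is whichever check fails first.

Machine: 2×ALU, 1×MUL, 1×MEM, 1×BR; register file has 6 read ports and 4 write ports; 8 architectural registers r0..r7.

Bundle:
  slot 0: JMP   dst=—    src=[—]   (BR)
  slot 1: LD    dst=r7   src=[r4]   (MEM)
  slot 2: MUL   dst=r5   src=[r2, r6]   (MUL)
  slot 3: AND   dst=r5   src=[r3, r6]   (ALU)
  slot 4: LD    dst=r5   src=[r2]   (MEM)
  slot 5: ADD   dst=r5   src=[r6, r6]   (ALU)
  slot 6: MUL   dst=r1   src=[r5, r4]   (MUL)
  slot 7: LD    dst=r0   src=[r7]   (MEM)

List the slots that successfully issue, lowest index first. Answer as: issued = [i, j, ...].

issued = [0, 1, 2]

slot 0 (BR): ISSUE — free A2,Mu1,Ld1,B0 rp6 wp4
slot 1 (MEM): ISSUE — free A2,Mu1,Ld0,B0 rp5 wp3
slot 2 (MUL): ISSUE — free A2,Mu0,Ld0,B0 rp3 wp2
slot 3 (ALU): stall WAW — free A2,Mu0,Ld0,B0 rp3 wp2
slot 4 (MEM): stall FU — free A2,Mu0,Ld0,B0 rp3 wp2
slot 5 (ALU): stall WAW — free A2,Mu0,Ld0,B0 rp3 wp2
slot 6 (MUL): stall FU — free A2,Mu0,Ld0,B0 rp3 wp2
slot 7 (MEM): stall FU — free A2,Mu0,Ld0,B0 rp3 wp2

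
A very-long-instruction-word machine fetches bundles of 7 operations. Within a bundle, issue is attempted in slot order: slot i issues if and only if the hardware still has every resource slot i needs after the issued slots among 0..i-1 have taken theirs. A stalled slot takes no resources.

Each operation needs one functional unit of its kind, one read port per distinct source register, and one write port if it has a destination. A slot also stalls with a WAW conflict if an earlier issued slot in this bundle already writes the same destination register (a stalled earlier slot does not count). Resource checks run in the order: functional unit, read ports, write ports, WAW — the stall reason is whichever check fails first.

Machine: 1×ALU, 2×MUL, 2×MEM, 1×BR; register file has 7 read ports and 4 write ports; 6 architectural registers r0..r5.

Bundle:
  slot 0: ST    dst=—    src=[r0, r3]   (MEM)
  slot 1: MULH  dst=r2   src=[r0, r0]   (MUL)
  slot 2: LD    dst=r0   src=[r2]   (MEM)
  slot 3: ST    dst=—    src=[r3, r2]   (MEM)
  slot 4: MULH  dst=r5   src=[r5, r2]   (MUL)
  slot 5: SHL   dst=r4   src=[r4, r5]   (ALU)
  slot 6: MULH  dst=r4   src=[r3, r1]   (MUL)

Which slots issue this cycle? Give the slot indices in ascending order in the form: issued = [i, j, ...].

  0. MEM ⇒ go  {1A/2Mu/1Ld/1B | 5r 4w}
  1. MUL→r2 ⇒ go  {1A/1Mu/1Ld/1B | 4r 3w}
  2. MEM→r0 ⇒ go  {1A/1Mu/0Ld/1B | 3r 2w}
  3. MEM ⇒ no(FU)  {1A/1Mu/0Ld/1B | 3r 2w}
  4. MUL→r5 ⇒ go  {1A/0Mu/0Ld/1B | 1r 1w}
  5. ALU→r4 ⇒ no(RD_PORT)  {1A/0Mu/0Ld/1B | 1r 1w}
  6. MUL→r4 ⇒ no(FU)  {1A/0Mu/0Ld/1B | 1r 1w}

issued = [0, 1, 2, 4]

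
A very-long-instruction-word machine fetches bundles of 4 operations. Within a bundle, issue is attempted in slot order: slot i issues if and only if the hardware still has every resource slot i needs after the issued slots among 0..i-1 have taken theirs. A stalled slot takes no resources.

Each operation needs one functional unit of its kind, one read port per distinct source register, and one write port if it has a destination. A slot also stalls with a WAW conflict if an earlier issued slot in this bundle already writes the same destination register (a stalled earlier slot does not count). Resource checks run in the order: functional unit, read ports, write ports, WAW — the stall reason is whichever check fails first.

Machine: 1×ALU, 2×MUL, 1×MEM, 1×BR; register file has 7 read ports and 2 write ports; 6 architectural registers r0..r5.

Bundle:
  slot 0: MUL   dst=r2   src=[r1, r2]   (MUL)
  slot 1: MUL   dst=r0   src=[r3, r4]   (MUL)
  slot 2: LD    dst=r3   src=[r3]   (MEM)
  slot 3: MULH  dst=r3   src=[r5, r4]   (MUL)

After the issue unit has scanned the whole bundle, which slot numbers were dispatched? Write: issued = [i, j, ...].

issued = [0, 1]

slot 0 (MUL): ISSUE — free A1,Mu1,Ld1,B1 rp5 wp1
slot 1 (MUL): ISSUE — free A1,Mu0,Ld1,B1 rp3 wp0
slot 2 (MEM): stall WR_PORT — free A1,Mu0,Ld1,B1 rp3 wp0
slot 3 (MUL): stall FU — free A1,Mu0,Ld1,B1 rp3 wp0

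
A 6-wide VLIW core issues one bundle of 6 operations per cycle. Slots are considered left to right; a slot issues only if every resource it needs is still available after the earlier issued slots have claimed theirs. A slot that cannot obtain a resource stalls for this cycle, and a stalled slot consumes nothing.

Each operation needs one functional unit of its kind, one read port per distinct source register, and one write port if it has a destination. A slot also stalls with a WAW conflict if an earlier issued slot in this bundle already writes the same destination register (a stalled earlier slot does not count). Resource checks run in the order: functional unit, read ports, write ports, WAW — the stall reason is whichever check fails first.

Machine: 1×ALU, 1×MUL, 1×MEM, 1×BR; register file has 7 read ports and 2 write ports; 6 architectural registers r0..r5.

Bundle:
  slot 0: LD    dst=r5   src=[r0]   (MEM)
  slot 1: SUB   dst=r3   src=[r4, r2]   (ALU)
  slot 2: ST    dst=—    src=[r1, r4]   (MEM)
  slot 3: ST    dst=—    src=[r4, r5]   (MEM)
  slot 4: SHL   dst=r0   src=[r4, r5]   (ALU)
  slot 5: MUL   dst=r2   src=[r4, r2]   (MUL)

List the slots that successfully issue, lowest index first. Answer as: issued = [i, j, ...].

issued = [0, 1]

  0. MEM→r5 ⇒ go  {1A/1Mu/0Ld/1B | 6r 1w}
  1. ALU→r3 ⇒ go  {0A/1Mu/0Ld/1B | 4r 0w}
  2. MEM ⇒ no(FU)  {0A/1Mu/0Ld/1B | 4r 0w}
  3. MEM ⇒ no(FU)  {0A/1Mu/0Ld/1B | 4r 0w}
  4. ALU→r0 ⇒ no(FU)  {0A/1Mu/0Ld/1B | 4r 0w}
  5. MUL→r2 ⇒ no(WR_PORT)  {0A/1Mu/0Ld/1B | 4r 0w}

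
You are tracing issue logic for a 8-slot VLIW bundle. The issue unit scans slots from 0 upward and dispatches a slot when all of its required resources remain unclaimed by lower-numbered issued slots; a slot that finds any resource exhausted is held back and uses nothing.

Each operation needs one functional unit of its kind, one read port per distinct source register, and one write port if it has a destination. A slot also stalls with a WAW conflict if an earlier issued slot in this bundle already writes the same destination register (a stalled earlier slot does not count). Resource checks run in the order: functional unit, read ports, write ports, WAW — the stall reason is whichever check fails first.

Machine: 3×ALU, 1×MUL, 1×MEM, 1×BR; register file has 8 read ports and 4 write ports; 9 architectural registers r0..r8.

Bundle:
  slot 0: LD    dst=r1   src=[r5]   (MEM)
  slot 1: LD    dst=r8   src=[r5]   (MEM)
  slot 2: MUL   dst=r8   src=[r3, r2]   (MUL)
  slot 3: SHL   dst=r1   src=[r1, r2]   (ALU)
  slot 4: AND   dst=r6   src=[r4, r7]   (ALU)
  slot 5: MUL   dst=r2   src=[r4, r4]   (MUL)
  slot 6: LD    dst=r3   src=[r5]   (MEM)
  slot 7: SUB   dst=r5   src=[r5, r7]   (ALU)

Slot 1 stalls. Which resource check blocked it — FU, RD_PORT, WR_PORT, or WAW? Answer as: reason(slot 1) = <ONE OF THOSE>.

reason(slot 1) = FU

[0] MEM needs rd=1 wr=1: ok; after: ALU=3 MUL=1 MEM=0 BR=1, R=7, W=3
[1] MEM needs rd=1 wr=1: FU; after: ALU=3 MUL=1 MEM=0 BR=1, R=7, W=3
[2] MUL needs rd=2 wr=1: ok; after: ALU=3 MUL=0 MEM=0 BR=1, R=5, W=2
[3] ALU needs rd=2 wr=1: WAW; after: ALU=3 MUL=0 MEM=0 BR=1, R=5, W=2
[4] ALU needs rd=2 wr=1: ok; after: ALU=2 MUL=0 MEM=0 BR=1, R=3, W=1
[5] MUL needs rd=1 wr=1: FU; after: ALU=2 MUL=0 MEM=0 BR=1, R=3, W=1
[6] MEM needs rd=1 wr=1: FU; after: ALU=2 MUL=0 MEM=0 BR=1, R=3, W=1
[7] ALU needs rd=2 wr=1: ok; after: ALU=1 MUL=0 MEM=0 BR=1, R=1, W=0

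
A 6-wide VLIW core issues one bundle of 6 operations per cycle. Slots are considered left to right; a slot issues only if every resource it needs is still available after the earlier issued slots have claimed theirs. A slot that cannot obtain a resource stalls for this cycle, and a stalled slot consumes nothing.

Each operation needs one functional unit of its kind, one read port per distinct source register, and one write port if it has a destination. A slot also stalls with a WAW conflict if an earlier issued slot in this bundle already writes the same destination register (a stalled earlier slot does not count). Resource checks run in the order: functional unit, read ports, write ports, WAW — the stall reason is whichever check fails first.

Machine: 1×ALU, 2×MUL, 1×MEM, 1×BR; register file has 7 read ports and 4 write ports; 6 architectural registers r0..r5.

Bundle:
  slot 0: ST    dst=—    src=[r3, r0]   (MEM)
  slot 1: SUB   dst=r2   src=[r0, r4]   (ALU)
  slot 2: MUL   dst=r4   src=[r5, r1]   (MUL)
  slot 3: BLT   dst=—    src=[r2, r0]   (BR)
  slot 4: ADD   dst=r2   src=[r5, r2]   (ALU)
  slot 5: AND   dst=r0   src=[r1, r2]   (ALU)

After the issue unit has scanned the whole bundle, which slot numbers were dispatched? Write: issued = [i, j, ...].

issued = [0, 1, 2]

  0. MEM ⇒ go  {1A/2Mu/0Ld/1B | 5r 4w}
  1. ALU→r2 ⇒ go  {0A/2Mu/0Ld/1B | 3r 3w}
  2. MUL→r4 ⇒ go  {0A/1Mu/0Ld/1B | 1r 2w}
  3. BR ⇒ no(RD_PORT)  {0A/1Mu/0Ld/1B | 1r 2w}
  4. ALU→r2 ⇒ no(FU)  {0A/1Mu/0Ld/1B | 1r 2w}
  5. ALU→r0 ⇒ no(FU)  {0A/1Mu/0Ld/1B | 1r 2w}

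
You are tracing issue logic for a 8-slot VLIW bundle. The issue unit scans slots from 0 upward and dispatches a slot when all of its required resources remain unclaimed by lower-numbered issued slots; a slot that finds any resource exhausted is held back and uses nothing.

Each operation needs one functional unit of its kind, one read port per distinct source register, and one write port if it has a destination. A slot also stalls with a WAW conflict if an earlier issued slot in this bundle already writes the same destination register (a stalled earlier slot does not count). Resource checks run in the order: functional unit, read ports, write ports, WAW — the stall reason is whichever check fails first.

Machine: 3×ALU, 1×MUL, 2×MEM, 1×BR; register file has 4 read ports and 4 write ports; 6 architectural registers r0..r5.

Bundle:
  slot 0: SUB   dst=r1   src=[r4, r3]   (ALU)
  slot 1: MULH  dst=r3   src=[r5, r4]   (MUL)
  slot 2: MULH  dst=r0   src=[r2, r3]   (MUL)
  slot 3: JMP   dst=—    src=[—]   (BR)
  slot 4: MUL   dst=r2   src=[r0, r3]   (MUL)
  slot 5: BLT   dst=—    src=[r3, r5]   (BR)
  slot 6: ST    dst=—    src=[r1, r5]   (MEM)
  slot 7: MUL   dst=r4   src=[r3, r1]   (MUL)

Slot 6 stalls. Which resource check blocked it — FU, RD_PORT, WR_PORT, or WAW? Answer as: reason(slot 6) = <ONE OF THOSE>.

reason(slot 6) = RD_PORT

  0. ALU→r1 ⇒ go  {2A/1Mu/2Ld/1B | 2r 3w}
  1. MUL→r3 ⇒ go  {2A/0Mu/2Ld/1B | 0r 2w}
  2. MUL→r0 ⇒ no(FU)  {2A/0Mu/2Ld/1B | 0r 2w}
  3. BR ⇒ go  {2A/0Mu/2Ld/0B | 0r 2w}
  4. MUL→r2 ⇒ no(FU)  {2A/0Mu/2Ld/0B | 0r 2w}
  5. BR ⇒ no(FU)  {2A/0Mu/2Ld/0B | 0r 2w}
  6. MEM ⇒ no(RD_PORT)  {2A/0Mu/2Ld/0B | 0r 2w}
  7. MUL→r4 ⇒ no(FU)  {2A/0Mu/2Ld/0B | 0r 2w}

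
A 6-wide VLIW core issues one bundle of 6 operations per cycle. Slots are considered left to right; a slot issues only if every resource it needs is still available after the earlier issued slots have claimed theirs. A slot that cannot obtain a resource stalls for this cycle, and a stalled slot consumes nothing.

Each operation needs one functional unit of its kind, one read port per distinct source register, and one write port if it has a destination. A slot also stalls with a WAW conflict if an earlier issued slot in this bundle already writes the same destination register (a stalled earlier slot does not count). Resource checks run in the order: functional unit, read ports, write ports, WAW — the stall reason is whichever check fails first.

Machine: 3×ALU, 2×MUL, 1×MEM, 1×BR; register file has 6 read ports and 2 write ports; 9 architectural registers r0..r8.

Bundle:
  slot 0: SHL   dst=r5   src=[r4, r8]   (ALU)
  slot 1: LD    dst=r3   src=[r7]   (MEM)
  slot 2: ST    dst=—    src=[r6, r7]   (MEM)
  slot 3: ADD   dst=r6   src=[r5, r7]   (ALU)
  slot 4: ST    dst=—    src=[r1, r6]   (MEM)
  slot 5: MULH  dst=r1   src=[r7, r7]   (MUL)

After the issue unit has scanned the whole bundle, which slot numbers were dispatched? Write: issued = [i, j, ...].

(0) want 1×ALU +2rd +1wr — yes → AL2|MU2|ME1|BR1|rd4|wr1
(1) want 1×MEM +1rd +1wr — yes → AL2|MU2|ME0|BR1|rd3|wr0
(2) want 1×MEM +2rd +0wr — FU → AL2|MU2|ME0|BR1|rd3|wr0
(3) want 1×ALU +2rd +1wr — WR_PORT → AL2|MU2|ME0|BR1|rd3|wr0
(4) want 1×MEM +2rd +0wr — FU → AL2|MU2|ME0|BR1|rd3|wr0
(5) want 1×MUL +1rd +1wr — WR_PORT → AL2|MU2|ME0|BR1|rd3|wr0

issued = [0, 1]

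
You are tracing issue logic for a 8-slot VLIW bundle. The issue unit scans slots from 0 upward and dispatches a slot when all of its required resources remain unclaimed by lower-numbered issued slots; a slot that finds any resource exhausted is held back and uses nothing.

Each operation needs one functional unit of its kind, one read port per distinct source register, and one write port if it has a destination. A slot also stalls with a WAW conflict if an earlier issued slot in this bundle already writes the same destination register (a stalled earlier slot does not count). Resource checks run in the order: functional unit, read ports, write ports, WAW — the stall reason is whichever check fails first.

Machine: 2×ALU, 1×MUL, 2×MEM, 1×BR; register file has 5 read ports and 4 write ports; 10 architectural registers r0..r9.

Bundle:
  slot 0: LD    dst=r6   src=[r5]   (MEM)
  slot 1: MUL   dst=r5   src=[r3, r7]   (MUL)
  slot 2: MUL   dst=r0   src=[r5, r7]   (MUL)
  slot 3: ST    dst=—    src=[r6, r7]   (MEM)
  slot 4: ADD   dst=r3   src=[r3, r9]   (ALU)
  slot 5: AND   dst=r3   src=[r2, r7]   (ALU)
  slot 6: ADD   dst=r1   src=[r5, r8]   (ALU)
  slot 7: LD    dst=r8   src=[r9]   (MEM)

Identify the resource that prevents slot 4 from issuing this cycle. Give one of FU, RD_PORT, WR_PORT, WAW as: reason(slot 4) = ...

reason(slot 4) = RD_PORT

(0) want 1×MEM +1rd +1wr — yes → AL2|MU1|ME1|BR1|rd4|wr3
(1) want 1×MUL +2rd +1wr — yes → AL2|MU0|ME1|BR1|rd2|wr2
(2) want 1×MUL +2rd +1wr — FU → AL2|MU0|ME1|BR1|rd2|wr2
(3) want 1×MEM +2rd +0wr — yes → AL2|MU0|ME0|BR1|rd0|wr2
(4) want 1×ALU +2rd +1wr — RD_PORT → AL2|MU0|ME0|BR1|rd0|wr2
(5) want 1×ALU +2rd +1wr — RD_PORT → AL2|MU0|ME0|BR1|rd0|wr2
(6) want 1×ALU +2rd +1wr — RD_PORT → AL2|MU0|ME0|BR1|rd0|wr2
(7) want 1×MEM +1rd +1wr — FU → AL2|MU0|ME0|BR1|rd0|wr2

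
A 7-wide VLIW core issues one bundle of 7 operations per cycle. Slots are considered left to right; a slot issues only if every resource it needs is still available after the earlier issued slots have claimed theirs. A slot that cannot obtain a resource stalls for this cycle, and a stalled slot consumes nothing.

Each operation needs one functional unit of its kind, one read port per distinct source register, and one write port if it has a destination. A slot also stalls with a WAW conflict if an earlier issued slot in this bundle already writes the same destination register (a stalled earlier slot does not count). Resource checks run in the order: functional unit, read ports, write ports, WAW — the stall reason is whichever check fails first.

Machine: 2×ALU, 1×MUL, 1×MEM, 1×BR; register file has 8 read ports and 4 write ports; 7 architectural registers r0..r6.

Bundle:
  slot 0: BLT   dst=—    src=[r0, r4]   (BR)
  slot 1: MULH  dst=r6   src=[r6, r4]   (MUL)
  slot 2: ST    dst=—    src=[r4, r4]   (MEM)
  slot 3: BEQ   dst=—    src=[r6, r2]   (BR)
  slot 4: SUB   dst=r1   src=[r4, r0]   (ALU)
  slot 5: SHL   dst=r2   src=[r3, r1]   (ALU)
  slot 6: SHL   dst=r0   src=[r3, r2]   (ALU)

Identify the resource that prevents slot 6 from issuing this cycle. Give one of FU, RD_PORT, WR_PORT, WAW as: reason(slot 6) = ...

slot 0 (BR): ISSUE — free A2,Mu1,Ld1,B0 rp6 wp4
slot 1 (MUL): ISSUE — free A2,Mu0,Ld1,B0 rp4 wp3
slot 2 (MEM): ISSUE — free A2,Mu0,Ld0,B0 rp3 wp3
slot 3 (BR): stall FU — free A2,Mu0,Ld0,B0 rp3 wp3
slot 4 (ALU): ISSUE — free A1,Mu0,Ld0,B0 rp1 wp2
slot 5 (ALU): stall RD_PORT — free A1,Mu0,Ld0,B0 rp1 wp2
slot 6 (ALU): stall RD_PORT — free A1,Mu0,Ld0,B0 rp1 wp2

reason(slot 6) = RD_PORT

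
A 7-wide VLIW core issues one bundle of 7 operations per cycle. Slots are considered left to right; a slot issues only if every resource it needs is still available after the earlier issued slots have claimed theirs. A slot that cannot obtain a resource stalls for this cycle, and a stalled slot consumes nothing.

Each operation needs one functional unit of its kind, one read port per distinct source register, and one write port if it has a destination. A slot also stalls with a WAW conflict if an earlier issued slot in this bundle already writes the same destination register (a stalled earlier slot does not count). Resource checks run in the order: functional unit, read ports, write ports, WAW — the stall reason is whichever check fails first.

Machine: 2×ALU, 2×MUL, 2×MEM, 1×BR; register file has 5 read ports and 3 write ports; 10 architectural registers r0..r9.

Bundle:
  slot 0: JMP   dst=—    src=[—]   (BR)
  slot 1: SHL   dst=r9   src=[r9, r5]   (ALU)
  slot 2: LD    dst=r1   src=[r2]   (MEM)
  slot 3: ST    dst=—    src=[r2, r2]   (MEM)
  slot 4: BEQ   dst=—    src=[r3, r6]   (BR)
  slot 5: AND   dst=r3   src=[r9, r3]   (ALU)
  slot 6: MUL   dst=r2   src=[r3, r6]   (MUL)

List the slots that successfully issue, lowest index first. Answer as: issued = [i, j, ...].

issued = [0, 1, 2, 3]

  0. BR ⇒ go  {2A/2Mu/2Ld/0B | 5r 3w}
  1. ALU→r9 ⇒ go  {1A/2Mu/2Ld/0B | 3r 2w}
  2. MEM→r1 ⇒ go  {1A/2Mu/1Ld/0B | 2r 1w}
  3. MEM ⇒ go  {1A/2Mu/0Ld/0B | 1r 1w}
  4. BR ⇒ no(FU)  {1A/2Mu/0Ld/0B | 1r 1w}
  5. ALU→r3 ⇒ no(RD_PORT)  {1A/2Mu/0Ld/0B | 1r 1w}
  6. MUL→r2 ⇒ no(RD_PORT)  {1A/2Mu/0Ld/0B | 1r 1w}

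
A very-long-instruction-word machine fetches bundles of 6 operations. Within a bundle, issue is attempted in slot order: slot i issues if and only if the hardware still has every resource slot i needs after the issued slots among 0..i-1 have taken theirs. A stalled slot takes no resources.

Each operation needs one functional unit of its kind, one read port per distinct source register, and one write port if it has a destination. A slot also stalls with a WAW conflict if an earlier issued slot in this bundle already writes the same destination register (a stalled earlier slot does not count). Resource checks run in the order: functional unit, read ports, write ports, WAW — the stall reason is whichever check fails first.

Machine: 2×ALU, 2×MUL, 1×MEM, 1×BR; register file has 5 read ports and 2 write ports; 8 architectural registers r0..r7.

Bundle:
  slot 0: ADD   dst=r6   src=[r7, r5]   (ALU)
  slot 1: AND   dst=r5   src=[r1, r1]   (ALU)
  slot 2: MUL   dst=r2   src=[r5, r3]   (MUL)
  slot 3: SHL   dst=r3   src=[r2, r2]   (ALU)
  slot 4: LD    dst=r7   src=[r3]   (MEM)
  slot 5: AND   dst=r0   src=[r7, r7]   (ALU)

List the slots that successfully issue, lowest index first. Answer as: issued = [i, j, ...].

issued = [0, 1]

#0 ALU src=r7,r5 dispatched  <A:1 Mu:2 Ld:1 B:1 rd:3 wr:1>
#1 ALU src=r1,r1 dispatched  <A:0 Mu:2 Ld:1 B:1 rd:2 wr:0>
#2 MUL src=r5,r3 held:WR_PORT  <A:0 Mu:2 Ld:1 B:1 rd:2 wr:0>
#3 ALU src=r2,r2 held:FU  <A:0 Mu:2 Ld:1 B:1 rd:2 wr:0>
#4 MEM src=r3 held:WR_PORT  <A:0 Mu:2 Ld:1 B:1 rd:2 wr:0>
#5 ALU src=r7,r7 held:FU  <A:0 Mu:2 Ld:1 B:1 rd:2 wr:0>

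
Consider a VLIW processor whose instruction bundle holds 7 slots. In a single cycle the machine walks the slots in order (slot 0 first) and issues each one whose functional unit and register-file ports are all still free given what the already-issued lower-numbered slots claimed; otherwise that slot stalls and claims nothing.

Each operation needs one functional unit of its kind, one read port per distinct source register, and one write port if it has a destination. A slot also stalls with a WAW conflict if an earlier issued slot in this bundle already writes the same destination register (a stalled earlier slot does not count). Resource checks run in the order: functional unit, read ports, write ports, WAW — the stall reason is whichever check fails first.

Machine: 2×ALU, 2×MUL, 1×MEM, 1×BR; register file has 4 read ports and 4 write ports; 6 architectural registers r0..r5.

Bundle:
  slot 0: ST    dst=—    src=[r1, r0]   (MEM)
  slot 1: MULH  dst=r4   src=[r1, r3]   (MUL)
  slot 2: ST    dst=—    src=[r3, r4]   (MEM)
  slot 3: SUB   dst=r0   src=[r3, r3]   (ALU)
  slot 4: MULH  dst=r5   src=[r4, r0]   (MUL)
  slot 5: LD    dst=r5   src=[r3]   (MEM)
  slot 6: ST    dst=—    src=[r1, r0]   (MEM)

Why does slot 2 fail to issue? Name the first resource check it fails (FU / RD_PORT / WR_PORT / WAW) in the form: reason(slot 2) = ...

  0. MEM ⇒ go  {2A/2Mu/0Ld/1B | 2r 4w}
  1. MUL→r4 ⇒ go  {2A/1Mu/0Ld/1B | 0r 3w}
  2. MEM ⇒ no(FU)  {2A/1Mu/0Ld/1B | 0r 3w}
  3. ALU→r0 ⇒ no(RD_PORT)  {2A/1Mu/0Ld/1B | 0r 3w}
  4. MUL→r5 ⇒ no(RD_PORT)  {2A/1Mu/0Ld/1B | 0r 3w}
  5. MEM→r5 ⇒ no(FU)  {2A/1Mu/0Ld/1B | 0r 3w}
  6. MEM ⇒ no(FU)  {2A/1Mu/0Ld/1B | 0r 3w}

reason(slot 2) = FU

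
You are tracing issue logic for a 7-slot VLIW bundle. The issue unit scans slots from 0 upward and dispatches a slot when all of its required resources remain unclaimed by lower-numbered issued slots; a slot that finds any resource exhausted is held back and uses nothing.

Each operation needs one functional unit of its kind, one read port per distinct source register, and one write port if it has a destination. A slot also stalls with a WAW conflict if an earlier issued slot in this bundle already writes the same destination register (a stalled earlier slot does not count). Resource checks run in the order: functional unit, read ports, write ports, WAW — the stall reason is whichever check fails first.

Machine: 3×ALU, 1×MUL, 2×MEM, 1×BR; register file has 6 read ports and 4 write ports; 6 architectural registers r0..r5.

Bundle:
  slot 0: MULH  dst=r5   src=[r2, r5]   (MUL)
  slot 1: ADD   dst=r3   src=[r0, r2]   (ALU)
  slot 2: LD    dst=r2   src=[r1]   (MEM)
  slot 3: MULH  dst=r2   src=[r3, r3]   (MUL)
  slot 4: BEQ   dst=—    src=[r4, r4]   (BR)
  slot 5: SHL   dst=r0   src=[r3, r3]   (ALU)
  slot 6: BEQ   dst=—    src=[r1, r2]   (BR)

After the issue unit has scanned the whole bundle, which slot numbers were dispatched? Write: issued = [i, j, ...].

issued = [0, 1, 2, 4]

  0. MUL→r5 ⇒ go  {3A/0Mu/2Ld/1B | 4r 3w}
  1. ALU→r3 ⇒ go  {2A/0Mu/2Ld/1B | 2r 2w}
  2. MEM→r2 ⇒ go  {2A/0Mu/1Ld/1B | 1r 1w}
  3. MUL→r2 ⇒ no(FU)  {2A/0Mu/1Ld/1B | 1r 1w}
  4. BR ⇒ go  {2A/0Mu/1Ld/0B | 0r 1w}
  5. ALU→r0 ⇒ no(RD_PORT)  {2A/0Mu/1Ld/0B | 0r 1w}
  6. BR ⇒ no(FU)  {2A/0Mu/1Ld/0B | 0r 1w}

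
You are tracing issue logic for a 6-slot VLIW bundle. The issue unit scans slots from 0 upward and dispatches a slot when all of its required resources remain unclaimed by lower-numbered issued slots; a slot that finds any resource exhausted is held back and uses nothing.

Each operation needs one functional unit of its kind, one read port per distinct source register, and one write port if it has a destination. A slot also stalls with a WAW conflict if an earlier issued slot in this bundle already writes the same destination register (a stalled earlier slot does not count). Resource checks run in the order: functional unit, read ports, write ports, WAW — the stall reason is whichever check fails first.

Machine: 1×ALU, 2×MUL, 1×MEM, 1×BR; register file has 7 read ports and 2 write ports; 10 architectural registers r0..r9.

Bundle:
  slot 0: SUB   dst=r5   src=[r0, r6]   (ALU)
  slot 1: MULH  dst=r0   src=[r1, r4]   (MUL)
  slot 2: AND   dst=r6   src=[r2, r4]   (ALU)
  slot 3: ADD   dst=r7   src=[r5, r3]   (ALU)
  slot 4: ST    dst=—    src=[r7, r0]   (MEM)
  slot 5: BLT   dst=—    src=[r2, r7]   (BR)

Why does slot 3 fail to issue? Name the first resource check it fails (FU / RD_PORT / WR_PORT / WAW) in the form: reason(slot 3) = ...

reason(slot 3) = FU

(0) want 1×ALU +2rd +1wr — yes → AL0|MU2|ME1|BR1|rd5|wr1
(1) want 1×MUL +2rd +1wr — yes → AL0|MU1|ME1|BR1|rd3|wr0
(2) want 1×ALU +2rd +1wr — FU → AL0|MU1|ME1|BR1|rd3|wr0
(3) want 1×ALU +2rd +1wr — FU → AL0|MU1|ME1|BR1|rd3|wr0
(4) want 1×MEM +2rd +0wr — yes → AL0|MU1|ME0|BR1|rd1|wr0
(5) want 1×BR +2rd +0wr — RD_PORT → AL0|MU1|ME0|BR1|rd1|wr0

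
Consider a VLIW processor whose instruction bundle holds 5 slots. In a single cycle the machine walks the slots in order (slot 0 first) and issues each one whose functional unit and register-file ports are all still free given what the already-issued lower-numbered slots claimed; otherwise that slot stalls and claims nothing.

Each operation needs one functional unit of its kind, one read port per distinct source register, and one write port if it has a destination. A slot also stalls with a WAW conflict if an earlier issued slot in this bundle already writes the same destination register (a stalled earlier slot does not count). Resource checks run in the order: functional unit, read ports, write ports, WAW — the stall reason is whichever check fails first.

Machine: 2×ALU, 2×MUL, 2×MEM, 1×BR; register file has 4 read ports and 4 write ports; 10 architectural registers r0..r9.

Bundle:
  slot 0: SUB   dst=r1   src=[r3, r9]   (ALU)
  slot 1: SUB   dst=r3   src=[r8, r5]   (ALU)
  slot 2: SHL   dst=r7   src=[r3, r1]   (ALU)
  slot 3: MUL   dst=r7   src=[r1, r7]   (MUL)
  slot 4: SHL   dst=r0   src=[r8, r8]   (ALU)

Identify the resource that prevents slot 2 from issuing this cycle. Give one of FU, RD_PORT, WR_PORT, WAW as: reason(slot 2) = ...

reason(slot 2) = FU

[0] ALU needs rd=2 wr=1: ok; after: ALU=1 MUL=2 MEM=2 BR=1, R=2, W=3
[1] ALU needs rd=2 wr=1: ok; after: ALU=0 MUL=2 MEM=2 BR=1, R=0, W=2
[2] ALU needs rd=2 wr=1: FU; after: ALU=0 MUL=2 MEM=2 BR=1, R=0, W=2
[3] MUL needs rd=2 wr=1: RD_PORT; after: ALU=0 MUL=2 MEM=2 BR=1, R=0, W=2
[4] ALU needs rd=1 wr=1: FU; after: ALU=0 MUL=2 MEM=2 BR=1, R=0, W=2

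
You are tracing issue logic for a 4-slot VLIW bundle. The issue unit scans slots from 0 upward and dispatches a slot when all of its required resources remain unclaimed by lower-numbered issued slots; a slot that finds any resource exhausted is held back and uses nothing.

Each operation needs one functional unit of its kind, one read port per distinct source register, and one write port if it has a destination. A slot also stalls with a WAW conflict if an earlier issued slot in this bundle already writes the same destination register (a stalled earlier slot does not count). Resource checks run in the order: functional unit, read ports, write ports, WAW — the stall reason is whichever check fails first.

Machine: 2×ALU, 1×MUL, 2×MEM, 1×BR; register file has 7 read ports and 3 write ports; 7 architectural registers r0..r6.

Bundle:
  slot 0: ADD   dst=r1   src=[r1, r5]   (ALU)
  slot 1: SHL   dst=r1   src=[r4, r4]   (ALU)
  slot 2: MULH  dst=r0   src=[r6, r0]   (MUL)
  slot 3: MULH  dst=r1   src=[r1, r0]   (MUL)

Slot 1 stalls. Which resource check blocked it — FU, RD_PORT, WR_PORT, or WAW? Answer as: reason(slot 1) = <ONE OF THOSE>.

reason(slot 1) = WAW

  0. ALU→r1 ⇒ go  {1A/1Mu/2Ld/1B | 5r 2w}
  1. ALU→r1 ⇒ no(WAW)  {1A/1Mu/2Ld/1B | 5r 2w}
  2. MUL→r0 ⇒ go  {1A/0Mu/2Ld/1B | 3r 1w}
  3. MUL→r1 ⇒ no(FU)  {1A/0Mu/2Ld/1B | 3r 1w}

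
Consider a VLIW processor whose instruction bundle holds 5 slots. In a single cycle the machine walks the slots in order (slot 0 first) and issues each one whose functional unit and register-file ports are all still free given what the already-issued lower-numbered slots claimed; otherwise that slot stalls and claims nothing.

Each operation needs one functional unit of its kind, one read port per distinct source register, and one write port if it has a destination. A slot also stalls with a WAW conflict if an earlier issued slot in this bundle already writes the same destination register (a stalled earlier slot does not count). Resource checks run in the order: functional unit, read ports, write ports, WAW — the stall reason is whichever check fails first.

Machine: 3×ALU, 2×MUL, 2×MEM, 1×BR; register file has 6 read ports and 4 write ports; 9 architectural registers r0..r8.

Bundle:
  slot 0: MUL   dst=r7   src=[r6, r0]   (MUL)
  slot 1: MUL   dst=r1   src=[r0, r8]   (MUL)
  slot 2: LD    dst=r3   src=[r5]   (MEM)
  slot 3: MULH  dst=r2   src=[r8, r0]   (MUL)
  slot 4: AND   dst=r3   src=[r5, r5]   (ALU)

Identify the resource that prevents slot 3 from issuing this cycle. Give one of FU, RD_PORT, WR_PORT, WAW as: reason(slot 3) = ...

(0) want 1×MUL +2rd +1wr — yes → AL3|MU1|ME2|BR1|rd4|wr3
(1) want 1×MUL +2rd +1wr — yes → AL3|MU0|ME2|BR1|rd2|wr2
(2) want 1×MEM +1rd +1wr — yes → AL3|MU0|ME1|BR1|rd1|wr1
(3) want 1×MUL +2rd +1wr — FU → AL3|MU0|ME1|BR1|rd1|wr1
(4) want 1×ALU +1rd +1wr — WAW → AL3|MU0|ME1|BR1|rd1|wr1

reason(slot 3) = FU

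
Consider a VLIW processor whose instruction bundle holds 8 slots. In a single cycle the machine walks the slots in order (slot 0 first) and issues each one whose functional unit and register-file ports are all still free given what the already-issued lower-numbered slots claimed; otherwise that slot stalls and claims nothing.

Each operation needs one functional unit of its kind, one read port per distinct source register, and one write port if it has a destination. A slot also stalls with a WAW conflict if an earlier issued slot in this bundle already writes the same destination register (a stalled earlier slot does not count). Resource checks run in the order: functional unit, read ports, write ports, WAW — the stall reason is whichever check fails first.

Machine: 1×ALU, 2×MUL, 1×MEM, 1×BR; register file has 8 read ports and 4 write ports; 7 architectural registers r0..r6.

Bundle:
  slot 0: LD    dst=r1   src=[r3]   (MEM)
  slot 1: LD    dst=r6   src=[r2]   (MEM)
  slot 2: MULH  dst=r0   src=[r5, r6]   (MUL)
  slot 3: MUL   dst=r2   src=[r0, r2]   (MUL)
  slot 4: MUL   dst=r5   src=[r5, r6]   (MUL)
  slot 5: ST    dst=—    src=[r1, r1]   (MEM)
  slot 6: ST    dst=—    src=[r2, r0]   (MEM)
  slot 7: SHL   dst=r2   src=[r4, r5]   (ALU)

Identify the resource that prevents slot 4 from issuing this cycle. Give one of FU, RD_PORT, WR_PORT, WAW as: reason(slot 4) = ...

reason(slot 4) = FU

#0 MEM src=r3 dispatched  <A:1 Mu:2 Ld:0 B:1 rd:7 wr:3>
#1 MEM src=r2 held:FU  <A:1 Mu:2 Ld:0 B:1 rd:7 wr:3>
#2 MUL src=r5,r6 dispatched  <A:1 Mu:1 Ld:0 B:1 rd:5 wr:2>
#3 MUL src=r0,r2 dispatched  <A:1 Mu:0 Ld:0 B:1 rd:3 wr:1>
#4 MUL src=r5,r6 held:FU  <A:1 Mu:0 Ld:0 B:1 rd:3 wr:1>
#5 MEM src=r1,r1 held:FU  <A:1 Mu:0 Ld:0 B:1 rd:3 wr:1>
#6 MEM src=r2,r0 held:FU  <A:1 Mu:0 Ld:0 B:1 rd:3 wr:1>
#7 ALU src=r4,r5 held:WAW  <A:1 Mu:0 Ld:0 B:1 rd:3 wr:1>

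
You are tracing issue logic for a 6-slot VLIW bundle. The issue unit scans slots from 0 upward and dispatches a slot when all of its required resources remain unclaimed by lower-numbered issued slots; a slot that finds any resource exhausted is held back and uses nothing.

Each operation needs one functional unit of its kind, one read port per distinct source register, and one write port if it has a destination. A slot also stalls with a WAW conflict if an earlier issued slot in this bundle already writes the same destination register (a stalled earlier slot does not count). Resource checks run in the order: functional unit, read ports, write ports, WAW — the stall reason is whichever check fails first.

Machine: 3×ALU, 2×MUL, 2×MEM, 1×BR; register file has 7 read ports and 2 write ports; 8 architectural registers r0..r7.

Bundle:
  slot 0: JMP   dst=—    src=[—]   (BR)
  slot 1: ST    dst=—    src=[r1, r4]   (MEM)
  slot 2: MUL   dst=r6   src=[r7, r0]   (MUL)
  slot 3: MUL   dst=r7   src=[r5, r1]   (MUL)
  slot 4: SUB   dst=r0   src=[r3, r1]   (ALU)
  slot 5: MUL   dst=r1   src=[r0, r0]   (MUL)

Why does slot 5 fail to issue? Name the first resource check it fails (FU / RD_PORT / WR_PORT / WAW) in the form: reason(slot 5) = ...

#0 BR src=- dispatched  <A:3 Mu:2 Ld:2 B:0 rd:7 wr:2>
#1 MEM src=r1,r4 dispatched  <A:3 Mu:2 Ld:1 B:0 rd:5 wr:2>
#2 MUL src=r7,r0 dispatched  <A:3 Mu:1 Ld:1 B:0 rd:3 wr:1>
#3 MUL src=r5,r1 dispatched  <A:3 Mu:0 Ld:1 B:0 rd:1 wr:0>
#4 ALU src=r3,r1 held:RD_PORT  <A:3 Mu:0 Ld:1 B:0 rd:1 wr:0>
#5 MUL src=r0,r0 held:FU  <A:3 Mu:0 Ld:1 B:0 rd:1 wr:0>

reason(slot 5) = FU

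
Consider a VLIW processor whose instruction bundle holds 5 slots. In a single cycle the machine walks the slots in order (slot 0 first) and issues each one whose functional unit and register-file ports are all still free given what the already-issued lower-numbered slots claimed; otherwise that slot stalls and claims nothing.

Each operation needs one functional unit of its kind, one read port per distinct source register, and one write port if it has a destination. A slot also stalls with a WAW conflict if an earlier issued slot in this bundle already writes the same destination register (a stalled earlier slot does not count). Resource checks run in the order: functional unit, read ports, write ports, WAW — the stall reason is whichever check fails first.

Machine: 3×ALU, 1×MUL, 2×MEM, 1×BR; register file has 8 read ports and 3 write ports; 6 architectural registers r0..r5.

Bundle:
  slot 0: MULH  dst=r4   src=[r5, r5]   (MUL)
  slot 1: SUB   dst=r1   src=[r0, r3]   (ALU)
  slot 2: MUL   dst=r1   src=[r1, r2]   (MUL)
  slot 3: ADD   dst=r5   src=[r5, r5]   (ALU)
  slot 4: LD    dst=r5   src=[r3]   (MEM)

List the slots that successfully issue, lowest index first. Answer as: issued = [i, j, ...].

issued = [0, 1, 3]

  0. MUL→r4 ⇒ go  {3A/0Mu/2Ld/1B | 7r 2w}
  1. ALU→r1 ⇒ go  {2A/0Mu/2Ld/1B | 5r 1w}
  2. MUL→r1 ⇒ no(FU)  {2A/0Mu/2Ld/1B | 5r 1w}
  3. ALU→r5 ⇒ go  {1A/0Mu/2Ld/1B | 4r 0w}
  4. MEM→r5 ⇒ no(WR_PORT)  {1A/0Mu/2Ld/1B | 4r 0w}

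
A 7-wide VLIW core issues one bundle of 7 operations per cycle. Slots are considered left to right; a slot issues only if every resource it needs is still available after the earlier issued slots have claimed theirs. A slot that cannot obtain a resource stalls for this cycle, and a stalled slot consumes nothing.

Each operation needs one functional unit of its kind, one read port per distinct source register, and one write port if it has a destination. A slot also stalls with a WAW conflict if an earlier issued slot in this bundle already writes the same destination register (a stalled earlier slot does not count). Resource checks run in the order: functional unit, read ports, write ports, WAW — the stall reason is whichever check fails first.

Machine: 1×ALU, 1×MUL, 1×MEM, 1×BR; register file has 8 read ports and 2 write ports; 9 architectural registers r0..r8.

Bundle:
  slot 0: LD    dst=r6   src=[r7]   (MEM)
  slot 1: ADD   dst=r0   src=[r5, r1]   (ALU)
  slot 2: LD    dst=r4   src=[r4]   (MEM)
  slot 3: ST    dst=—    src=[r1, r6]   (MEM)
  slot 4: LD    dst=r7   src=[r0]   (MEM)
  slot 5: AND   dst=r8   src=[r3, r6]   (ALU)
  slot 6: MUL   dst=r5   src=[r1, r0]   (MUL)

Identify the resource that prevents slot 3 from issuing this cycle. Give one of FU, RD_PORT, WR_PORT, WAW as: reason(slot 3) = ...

reason(slot 3) = FU

[0] MEM needs rd=1 wr=1: ok; after: ALU=1 MUL=1 MEM=0 BR=1, R=7, W=1
[1] ALU needs rd=2 wr=1: ok; after: ALU=0 MUL=1 MEM=0 BR=1, R=5, W=0
[2] MEM needs rd=1 wr=1: FU; after: ALU=0 MUL=1 MEM=0 BR=1, R=5, W=0
[3] MEM needs rd=2 wr=0: FU; after: ALU=0 MUL=1 MEM=0 BR=1, R=5, W=0
[4] MEM needs rd=1 wr=1: FU; after: ALU=0 MUL=1 MEM=0 BR=1, R=5, W=0
[5] ALU needs rd=2 wr=1: FU; after: ALU=0 MUL=1 MEM=0 BR=1, R=5, W=0
[6] MUL needs rd=2 wr=1: WR_PORT; after: ALU=0 MUL=1 MEM=0 BR=1, R=5, W=0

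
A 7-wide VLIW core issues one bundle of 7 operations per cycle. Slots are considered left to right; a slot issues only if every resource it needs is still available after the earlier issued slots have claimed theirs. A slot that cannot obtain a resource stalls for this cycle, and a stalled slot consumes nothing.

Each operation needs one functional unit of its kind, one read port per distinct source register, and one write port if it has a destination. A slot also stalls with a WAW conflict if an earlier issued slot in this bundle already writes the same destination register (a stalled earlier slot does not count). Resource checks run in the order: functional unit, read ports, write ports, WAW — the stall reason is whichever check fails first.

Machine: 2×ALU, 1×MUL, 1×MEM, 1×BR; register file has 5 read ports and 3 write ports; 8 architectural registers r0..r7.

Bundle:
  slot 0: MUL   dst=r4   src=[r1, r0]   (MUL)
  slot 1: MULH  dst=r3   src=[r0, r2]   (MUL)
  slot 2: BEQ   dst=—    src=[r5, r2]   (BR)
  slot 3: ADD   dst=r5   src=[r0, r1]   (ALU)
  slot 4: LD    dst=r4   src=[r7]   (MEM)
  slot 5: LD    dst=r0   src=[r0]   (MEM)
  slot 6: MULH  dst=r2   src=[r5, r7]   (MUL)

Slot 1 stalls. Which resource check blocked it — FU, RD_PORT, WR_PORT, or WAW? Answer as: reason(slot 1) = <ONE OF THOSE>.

#0 MUL src=r1,r0 dispatched  <A:2 Mu:0 Ld:1 B:1 rd:3 wr:2>
#1 MUL src=r0,r2 held:FU  <A:2 Mu:0 Ld:1 B:1 rd:3 wr:2>
#2 BR src=r5,r2 dispatched  <A:2 Mu:0 Ld:1 B:0 rd:1 wr:2>
#3 ALU src=r0,r1 held:RD_PORT  <A:2 Mu:0 Ld:1 B:0 rd:1 wr:2>
#4 MEM src=r7 held:WAW  <A:2 Mu:0 Ld:1 B:0 rd:1 wr:2>
#5 MEM src=r0 dispatched  <A:2 Mu:0 Ld:0 B:0 rd:0 wr:1>
#6 MUL src=r5,r7 held:FU  <A:2 Mu:0 Ld:0 B:0 rd:0 wr:1>

reason(slot 1) = FU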